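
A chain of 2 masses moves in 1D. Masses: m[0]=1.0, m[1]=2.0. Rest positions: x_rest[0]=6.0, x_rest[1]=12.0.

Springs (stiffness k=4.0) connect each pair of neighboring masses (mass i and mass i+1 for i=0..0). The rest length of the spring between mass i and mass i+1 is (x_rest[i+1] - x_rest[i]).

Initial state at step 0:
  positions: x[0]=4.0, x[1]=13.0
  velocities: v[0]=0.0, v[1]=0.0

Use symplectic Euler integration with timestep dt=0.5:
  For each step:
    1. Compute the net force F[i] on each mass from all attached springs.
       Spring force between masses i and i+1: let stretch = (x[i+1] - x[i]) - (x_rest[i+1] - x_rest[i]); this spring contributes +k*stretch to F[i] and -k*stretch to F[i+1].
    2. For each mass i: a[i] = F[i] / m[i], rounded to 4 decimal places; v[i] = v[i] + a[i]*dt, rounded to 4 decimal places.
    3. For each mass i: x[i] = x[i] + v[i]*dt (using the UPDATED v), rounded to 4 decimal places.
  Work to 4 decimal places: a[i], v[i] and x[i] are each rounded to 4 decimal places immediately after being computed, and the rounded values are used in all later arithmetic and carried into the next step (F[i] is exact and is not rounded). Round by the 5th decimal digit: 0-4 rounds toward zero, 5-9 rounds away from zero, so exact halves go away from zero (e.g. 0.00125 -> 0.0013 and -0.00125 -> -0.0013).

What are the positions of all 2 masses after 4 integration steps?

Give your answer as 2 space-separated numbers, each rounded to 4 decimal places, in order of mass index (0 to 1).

Answer: 3.6250 13.1875

Derivation:
Step 0: x=[4.0000 13.0000] v=[0.0000 0.0000]
Step 1: x=[7.0000 11.5000] v=[6.0000 -3.0000]
Step 2: x=[8.5000 10.7500] v=[3.0000 -1.5000]
Step 3: x=[6.2500 11.8750] v=[-4.5000 2.2500]
Step 4: x=[3.6250 13.1875] v=[-5.2500 2.6250]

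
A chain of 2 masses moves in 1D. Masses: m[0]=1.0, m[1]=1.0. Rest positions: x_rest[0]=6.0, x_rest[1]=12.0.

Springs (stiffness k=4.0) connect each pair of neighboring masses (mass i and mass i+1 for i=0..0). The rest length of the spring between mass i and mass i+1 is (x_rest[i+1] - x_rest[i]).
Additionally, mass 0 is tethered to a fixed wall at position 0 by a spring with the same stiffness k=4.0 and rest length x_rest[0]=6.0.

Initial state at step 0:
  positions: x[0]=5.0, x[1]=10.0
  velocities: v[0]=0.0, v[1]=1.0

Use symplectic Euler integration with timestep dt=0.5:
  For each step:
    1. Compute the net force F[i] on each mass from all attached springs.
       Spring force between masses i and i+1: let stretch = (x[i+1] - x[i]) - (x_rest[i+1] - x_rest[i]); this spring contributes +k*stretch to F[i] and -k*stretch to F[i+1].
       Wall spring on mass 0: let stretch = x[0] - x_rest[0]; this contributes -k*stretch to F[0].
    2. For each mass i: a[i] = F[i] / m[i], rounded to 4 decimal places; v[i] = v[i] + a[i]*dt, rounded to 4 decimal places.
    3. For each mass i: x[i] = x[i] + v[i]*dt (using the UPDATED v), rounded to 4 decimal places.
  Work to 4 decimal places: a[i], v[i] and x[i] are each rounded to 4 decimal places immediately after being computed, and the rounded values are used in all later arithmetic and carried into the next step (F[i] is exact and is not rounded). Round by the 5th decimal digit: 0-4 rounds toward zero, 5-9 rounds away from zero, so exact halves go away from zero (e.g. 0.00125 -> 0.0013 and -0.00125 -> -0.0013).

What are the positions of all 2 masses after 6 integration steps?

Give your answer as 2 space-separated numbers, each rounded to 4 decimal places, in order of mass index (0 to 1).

Step 0: x=[5.0000 10.0000] v=[0.0000 1.0000]
Step 1: x=[5.0000 11.5000] v=[0.0000 3.0000]
Step 2: x=[6.5000 12.5000] v=[3.0000 2.0000]
Step 3: x=[7.5000 13.5000] v=[2.0000 2.0000]
Step 4: x=[7.0000 14.5000] v=[-1.0000 2.0000]
Step 5: x=[7.0000 14.0000] v=[0.0000 -1.0000]
Step 6: x=[7.0000 12.5000] v=[0.0000 -3.0000]

Answer: 7.0000 12.5000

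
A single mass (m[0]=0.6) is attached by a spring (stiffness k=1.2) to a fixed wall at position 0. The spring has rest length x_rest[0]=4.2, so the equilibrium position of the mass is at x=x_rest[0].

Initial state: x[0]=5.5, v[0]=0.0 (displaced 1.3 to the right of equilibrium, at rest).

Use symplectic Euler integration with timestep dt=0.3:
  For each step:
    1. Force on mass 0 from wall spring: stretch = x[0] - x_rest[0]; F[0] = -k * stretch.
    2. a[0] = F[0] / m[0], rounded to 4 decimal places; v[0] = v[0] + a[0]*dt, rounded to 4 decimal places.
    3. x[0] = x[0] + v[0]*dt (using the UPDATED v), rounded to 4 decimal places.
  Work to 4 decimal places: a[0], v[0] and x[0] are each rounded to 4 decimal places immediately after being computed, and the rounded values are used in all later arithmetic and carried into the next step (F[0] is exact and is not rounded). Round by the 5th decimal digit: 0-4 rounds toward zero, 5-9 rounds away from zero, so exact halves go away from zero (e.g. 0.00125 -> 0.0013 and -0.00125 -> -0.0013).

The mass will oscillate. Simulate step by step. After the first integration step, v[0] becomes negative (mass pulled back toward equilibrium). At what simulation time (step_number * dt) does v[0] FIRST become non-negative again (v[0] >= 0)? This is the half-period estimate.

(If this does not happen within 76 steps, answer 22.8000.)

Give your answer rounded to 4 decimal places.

Step 0: x=[5.5000] v=[0.0000]
Step 1: x=[5.2660] v=[-0.7800]
Step 2: x=[4.8401] v=[-1.4196]
Step 3: x=[4.2990] v=[-1.8037]
Step 4: x=[3.7401] v=[-1.8631]
Step 5: x=[3.2639] v=[-1.5872]
Step 6: x=[2.9563] v=[-1.0255]
Step 7: x=[2.8725] v=[-0.2793]
Step 8: x=[3.0277] v=[0.5172]
First v>=0 after going negative at step 8, time=2.4000

Answer: 2.4000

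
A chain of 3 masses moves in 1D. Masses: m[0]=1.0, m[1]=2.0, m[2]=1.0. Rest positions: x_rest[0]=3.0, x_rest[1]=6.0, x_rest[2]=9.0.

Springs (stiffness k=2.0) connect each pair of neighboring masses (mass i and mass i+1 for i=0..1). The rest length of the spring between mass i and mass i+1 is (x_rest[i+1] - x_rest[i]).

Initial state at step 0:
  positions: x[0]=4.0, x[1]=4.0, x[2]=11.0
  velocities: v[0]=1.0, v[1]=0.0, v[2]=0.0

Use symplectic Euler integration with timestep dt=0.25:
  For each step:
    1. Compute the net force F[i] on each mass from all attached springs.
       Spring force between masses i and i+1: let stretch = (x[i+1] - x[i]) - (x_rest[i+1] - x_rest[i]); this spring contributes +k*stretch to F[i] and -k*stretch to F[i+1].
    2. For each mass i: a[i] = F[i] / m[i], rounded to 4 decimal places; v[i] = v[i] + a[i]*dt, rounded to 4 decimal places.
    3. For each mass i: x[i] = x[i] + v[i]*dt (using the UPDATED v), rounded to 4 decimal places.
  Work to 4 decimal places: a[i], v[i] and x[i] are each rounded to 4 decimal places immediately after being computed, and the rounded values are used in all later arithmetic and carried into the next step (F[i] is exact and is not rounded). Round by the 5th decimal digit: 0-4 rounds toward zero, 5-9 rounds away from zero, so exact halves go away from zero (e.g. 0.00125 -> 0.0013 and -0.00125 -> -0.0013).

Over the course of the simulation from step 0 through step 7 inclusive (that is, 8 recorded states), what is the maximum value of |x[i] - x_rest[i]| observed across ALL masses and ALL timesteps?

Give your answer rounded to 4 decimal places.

Step 0: x=[4.0000 4.0000 11.0000] v=[1.0000 0.0000 0.0000]
Step 1: x=[3.8750 4.4375 10.5000] v=[-0.5000 1.7500 -2.0000]
Step 2: x=[3.4453 5.2188 9.6172] v=[-1.7188 3.1250 -3.5313]
Step 3: x=[2.8623 6.1641 8.5596] v=[-2.3321 3.7812 -4.2305]
Step 4: x=[2.3170 7.0528 7.5775] v=[-2.1812 3.5546 -3.9283]
Step 5: x=[1.9887 7.6783 6.9048] v=[-1.3133 2.5018 -2.6907]
Step 6: x=[1.9966 7.8998 6.7038] v=[0.0315 0.8860 -0.8040]
Step 7: x=[2.3674 7.6776 7.0273] v=[1.4831 -0.8888 1.2940]
Max displacement = 2.2962

Answer: 2.2962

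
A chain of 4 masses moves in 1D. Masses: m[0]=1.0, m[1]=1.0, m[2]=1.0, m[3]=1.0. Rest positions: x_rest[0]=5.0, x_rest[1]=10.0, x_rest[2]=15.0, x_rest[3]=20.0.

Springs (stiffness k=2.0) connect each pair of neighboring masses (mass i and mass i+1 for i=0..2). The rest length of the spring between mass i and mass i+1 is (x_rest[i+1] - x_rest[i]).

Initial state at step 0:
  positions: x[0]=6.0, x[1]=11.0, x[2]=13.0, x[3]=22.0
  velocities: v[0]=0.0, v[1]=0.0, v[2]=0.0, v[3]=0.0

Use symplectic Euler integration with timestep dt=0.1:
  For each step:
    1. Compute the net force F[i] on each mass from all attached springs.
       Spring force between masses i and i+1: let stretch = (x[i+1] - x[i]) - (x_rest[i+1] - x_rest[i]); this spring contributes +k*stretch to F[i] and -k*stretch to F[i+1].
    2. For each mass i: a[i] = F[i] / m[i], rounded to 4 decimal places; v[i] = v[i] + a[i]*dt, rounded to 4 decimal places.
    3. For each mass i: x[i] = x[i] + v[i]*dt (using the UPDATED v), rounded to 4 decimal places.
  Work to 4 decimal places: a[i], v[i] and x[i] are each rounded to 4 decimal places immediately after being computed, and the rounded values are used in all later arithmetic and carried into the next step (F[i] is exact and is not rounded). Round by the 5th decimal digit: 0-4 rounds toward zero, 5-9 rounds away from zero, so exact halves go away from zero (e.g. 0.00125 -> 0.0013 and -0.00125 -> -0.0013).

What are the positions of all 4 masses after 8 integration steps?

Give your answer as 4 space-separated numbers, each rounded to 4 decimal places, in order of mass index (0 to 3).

Answer: 5.8022 9.7610 16.5035 19.9332

Derivation:
Step 0: x=[6.0000 11.0000 13.0000 22.0000] v=[0.0000 0.0000 0.0000 0.0000]
Step 1: x=[6.0000 10.9400 13.1400 21.9200] v=[0.0000 -0.6000 1.4000 -0.8000]
Step 2: x=[5.9988 10.8252 13.4116 21.7644] v=[-0.0120 -1.1480 2.7160 -1.5560]
Step 3: x=[5.9941 10.6656 13.7985 21.5417] v=[-0.0467 -1.5960 3.8693 -2.2266]
Step 4: x=[5.9829 10.4752 14.2776 21.2642] v=[-0.1124 -1.9037 4.7914 -2.7752]
Step 5: x=[5.9615 10.2710 14.8204 20.9470] v=[-0.2139 -2.0417 5.4282 -3.1725]
Step 6: x=[5.9263 10.0716 15.3948 20.6072] v=[-0.3520 -1.9937 5.7436 -3.3978]
Step 7: x=[5.8740 9.8958 15.9669 20.2632] v=[-0.5229 -1.7581 5.7214 -3.4403]
Step 8: x=[5.8022 9.7610 16.5035 19.9332] v=[-0.7185 -1.3482 5.3664 -3.2996]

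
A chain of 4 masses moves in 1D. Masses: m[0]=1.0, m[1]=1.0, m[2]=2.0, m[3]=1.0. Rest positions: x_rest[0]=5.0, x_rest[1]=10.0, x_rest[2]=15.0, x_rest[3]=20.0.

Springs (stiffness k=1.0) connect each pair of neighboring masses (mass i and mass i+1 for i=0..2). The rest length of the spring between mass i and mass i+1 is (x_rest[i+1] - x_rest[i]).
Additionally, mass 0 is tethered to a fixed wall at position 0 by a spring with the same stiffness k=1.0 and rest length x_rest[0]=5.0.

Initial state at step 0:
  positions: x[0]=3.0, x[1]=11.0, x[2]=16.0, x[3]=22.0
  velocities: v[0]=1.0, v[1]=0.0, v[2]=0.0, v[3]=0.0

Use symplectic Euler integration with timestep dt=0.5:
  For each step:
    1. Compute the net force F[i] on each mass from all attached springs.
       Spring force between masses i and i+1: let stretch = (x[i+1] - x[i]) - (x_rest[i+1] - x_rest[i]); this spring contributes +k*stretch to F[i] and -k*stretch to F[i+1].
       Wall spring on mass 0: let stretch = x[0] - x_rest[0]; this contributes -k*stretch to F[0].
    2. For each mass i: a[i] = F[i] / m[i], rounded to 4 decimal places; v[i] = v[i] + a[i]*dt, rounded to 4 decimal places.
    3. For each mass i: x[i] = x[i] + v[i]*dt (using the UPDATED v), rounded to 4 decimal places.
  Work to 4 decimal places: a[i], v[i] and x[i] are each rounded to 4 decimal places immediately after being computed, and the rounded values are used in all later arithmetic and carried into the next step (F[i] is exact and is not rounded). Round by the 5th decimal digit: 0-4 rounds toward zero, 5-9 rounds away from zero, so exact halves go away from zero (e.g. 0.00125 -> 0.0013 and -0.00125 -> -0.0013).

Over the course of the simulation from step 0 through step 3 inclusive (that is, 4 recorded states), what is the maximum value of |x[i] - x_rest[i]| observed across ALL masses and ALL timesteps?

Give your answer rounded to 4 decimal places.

Step 0: x=[3.0000 11.0000 16.0000 22.0000] v=[1.0000 0.0000 0.0000 0.0000]
Step 1: x=[4.7500 10.2500 16.1250 21.7500] v=[3.5000 -1.5000 0.2500 -0.5000]
Step 2: x=[6.6875 9.5938 16.2188 21.3438] v=[3.8750 -1.3125 0.1875 -0.8125]
Step 3: x=[7.6797 9.8673 16.1251 20.9063] v=[1.9844 0.5469 -0.1875 -0.8750]
Max displacement = 2.6797

Answer: 2.6797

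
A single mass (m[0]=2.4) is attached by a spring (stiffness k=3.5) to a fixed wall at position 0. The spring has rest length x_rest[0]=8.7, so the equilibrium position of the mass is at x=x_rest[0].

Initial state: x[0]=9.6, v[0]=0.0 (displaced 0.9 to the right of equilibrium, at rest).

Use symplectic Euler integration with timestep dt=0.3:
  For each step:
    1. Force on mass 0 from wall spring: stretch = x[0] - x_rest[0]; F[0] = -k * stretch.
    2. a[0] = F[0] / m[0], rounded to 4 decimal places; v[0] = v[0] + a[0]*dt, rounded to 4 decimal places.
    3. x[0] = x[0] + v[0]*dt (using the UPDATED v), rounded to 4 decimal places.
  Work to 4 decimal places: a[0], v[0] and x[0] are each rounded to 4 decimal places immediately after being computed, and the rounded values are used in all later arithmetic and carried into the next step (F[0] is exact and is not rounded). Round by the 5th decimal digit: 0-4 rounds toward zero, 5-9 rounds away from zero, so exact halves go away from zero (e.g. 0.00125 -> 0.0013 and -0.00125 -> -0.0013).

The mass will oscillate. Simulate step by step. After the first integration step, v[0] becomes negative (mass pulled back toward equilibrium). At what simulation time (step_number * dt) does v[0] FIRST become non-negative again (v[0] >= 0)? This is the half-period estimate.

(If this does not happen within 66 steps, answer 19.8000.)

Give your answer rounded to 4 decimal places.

Step 0: x=[9.6000] v=[0.0000]
Step 1: x=[9.4819] v=[-0.3938]
Step 2: x=[9.2611] v=[-0.7359]
Step 3: x=[8.9667] v=[-0.9814]
Step 4: x=[8.6373] v=[-1.0981]
Step 5: x=[8.3161] v=[-1.0707]
Step 6: x=[8.0453] v=[-0.9027]
Step 7: x=[7.8604] v=[-0.6163]
Step 8: x=[7.7857] v=[-0.2490]
Step 9: x=[7.8310] v=[0.1510]
First v>=0 after going negative at step 9, time=2.7000

Answer: 2.7000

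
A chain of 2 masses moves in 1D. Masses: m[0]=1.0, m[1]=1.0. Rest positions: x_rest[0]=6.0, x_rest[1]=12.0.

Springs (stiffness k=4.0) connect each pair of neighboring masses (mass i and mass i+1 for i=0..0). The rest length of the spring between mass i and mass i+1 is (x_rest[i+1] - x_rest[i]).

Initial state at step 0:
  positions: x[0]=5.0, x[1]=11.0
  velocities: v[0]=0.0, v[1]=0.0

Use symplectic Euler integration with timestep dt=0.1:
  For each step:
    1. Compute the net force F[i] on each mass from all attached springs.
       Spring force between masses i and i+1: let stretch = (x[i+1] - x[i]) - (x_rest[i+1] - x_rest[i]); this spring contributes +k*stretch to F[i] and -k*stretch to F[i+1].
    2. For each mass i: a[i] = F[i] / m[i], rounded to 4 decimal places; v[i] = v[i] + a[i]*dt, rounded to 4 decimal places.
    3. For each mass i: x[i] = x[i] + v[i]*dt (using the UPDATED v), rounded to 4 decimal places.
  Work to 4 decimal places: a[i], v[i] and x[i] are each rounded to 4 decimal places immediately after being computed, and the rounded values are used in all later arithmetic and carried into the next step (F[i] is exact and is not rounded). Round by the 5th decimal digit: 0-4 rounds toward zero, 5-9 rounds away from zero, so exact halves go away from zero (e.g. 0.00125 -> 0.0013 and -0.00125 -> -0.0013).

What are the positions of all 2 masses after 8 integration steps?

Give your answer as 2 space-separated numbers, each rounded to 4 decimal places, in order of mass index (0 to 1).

Answer: 5.0000 11.0000

Derivation:
Step 0: x=[5.0000 11.0000] v=[0.0000 0.0000]
Step 1: x=[5.0000 11.0000] v=[0.0000 0.0000]
Step 2: x=[5.0000 11.0000] v=[0.0000 0.0000]
Step 3: x=[5.0000 11.0000] v=[0.0000 0.0000]
Step 4: x=[5.0000 11.0000] v=[0.0000 0.0000]
Step 5: x=[5.0000 11.0000] v=[0.0000 0.0000]
Step 6: x=[5.0000 11.0000] v=[0.0000 0.0000]
Step 7: x=[5.0000 11.0000] v=[0.0000 0.0000]
Step 8: x=[5.0000 11.0000] v=[0.0000 0.0000]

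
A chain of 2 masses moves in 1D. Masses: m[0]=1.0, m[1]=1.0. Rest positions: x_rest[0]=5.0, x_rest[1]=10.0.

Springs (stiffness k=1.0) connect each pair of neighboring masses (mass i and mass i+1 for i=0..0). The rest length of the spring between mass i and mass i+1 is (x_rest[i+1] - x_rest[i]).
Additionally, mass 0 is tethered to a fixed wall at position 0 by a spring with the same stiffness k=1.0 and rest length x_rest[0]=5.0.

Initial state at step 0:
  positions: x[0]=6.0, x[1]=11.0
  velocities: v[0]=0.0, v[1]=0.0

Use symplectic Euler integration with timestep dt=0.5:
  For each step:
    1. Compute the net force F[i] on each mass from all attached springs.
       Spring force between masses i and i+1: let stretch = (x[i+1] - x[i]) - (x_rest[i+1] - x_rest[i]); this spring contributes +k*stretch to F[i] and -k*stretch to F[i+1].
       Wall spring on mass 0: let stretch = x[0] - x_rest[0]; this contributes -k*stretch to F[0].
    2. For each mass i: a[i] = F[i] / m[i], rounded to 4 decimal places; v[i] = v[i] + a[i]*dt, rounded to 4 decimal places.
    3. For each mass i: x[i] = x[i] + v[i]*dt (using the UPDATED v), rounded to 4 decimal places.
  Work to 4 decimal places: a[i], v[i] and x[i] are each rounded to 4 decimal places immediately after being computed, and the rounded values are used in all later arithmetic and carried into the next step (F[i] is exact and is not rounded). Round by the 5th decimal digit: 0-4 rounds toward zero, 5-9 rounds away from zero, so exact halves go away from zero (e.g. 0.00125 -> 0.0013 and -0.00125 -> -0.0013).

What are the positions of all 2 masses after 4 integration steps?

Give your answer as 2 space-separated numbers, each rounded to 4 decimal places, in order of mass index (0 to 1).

Answer: 4.8789 10.3594

Derivation:
Step 0: x=[6.0000 11.0000] v=[0.0000 0.0000]
Step 1: x=[5.7500 11.0000] v=[-0.5000 0.0000]
Step 2: x=[5.3750 10.9375] v=[-0.7500 -0.1250]
Step 3: x=[5.0469 10.7344] v=[-0.6563 -0.4063]
Step 4: x=[4.8789 10.3594] v=[-0.3360 -0.7501]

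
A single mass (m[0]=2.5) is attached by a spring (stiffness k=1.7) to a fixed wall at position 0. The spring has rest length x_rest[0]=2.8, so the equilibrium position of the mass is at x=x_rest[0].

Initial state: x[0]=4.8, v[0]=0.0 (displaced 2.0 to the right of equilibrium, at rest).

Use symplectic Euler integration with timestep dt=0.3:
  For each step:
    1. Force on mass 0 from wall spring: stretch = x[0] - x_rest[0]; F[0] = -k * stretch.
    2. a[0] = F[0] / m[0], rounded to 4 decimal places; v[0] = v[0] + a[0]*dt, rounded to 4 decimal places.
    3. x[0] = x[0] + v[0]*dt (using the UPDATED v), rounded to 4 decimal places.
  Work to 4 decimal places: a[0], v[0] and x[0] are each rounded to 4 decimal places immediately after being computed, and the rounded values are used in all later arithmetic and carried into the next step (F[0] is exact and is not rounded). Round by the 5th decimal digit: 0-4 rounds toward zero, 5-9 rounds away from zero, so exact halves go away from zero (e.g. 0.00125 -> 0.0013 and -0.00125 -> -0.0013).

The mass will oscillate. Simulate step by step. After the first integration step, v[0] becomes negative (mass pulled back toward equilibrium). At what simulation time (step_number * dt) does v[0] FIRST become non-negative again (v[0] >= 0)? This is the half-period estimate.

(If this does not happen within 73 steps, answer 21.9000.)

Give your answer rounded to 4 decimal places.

Answer: 3.9000

Derivation:
Step 0: x=[4.8000] v=[0.0000]
Step 1: x=[4.6776] v=[-0.4080]
Step 2: x=[4.4403] v=[-0.7910]
Step 3: x=[4.1026] v=[-1.1256]
Step 4: x=[3.6852] v=[-1.3913]
Step 5: x=[3.2136] v=[-1.5719]
Step 6: x=[2.7167] v=[-1.6563]
Step 7: x=[2.2249] v=[-1.6393]
Step 8: x=[1.7683] v=[-1.5220]
Step 9: x=[1.3749] v=[-1.3115]
Step 10: x=[1.0687] v=[-1.0208]
Step 11: x=[0.8684] v=[-0.6676]
Step 12: x=[0.7863] v=[-0.2736]
Step 13: x=[0.8275] v=[0.1372]
First v>=0 after going negative at step 13, time=3.9000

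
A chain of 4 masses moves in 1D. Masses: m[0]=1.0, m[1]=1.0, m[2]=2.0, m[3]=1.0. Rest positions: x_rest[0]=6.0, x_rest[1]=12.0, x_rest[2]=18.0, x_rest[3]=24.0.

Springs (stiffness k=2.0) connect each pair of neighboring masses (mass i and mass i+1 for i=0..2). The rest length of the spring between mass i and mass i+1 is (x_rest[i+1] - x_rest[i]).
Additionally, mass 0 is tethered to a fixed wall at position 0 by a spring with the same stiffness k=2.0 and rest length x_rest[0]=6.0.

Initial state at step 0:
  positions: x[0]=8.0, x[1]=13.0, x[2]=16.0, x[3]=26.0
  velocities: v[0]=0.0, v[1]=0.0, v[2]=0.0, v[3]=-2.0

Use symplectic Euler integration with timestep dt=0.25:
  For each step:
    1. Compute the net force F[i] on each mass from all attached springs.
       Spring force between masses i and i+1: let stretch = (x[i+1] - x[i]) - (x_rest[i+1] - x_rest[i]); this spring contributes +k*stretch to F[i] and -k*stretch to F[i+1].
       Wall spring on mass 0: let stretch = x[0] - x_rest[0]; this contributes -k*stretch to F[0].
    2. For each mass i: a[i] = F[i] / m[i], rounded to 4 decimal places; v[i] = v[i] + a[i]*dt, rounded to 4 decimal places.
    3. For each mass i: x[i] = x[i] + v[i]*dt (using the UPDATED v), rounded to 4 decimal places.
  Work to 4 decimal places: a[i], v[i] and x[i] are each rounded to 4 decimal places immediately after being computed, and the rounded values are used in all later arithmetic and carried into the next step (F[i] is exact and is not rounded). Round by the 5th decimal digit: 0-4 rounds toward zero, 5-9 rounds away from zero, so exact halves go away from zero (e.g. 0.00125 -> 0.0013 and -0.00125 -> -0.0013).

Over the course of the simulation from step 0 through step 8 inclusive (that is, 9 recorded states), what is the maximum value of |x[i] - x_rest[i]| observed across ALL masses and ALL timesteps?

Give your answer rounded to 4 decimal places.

Answer: 3.7057

Derivation:
Step 0: x=[8.0000 13.0000 16.0000 26.0000] v=[0.0000 0.0000 0.0000 -2.0000]
Step 1: x=[7.6250 12.7500 16.4375 25.0000] v=[-1.5000 -1.0000 1.7500 -4.0000]
Step 2: x=[6.9375 12.3203 17.1797 23.6797] v=[-2.7500 -1.7188 2.9688 -5.2813]
Step 3: x=[6.0557 11.8252 18.0245 22.2969] v=[-3.5274 -1.9805 3.3790 -5.5313]
Step 4: x=[5.1381 11.3838 18.7488 21.1300] v=[-3.6705 -1.7656 2.8973 -4.6675]
Step 5: x=[4.3589 11.0823 19.1617 20.4155] v=[-3.1167 -1.2060 1.6514 -2.8581]
Step 6: x=[3.8753 10.9503 19.1480 20.2943] v=[-1.9345 -0.5280 -0.0550 -0.4850]
Step 7: x=[3.7916 10.9587 18.6935 20.7798] v=[-0.3347 0.0334 -1.8179 1.9419]
Step 8: x=[4.1299 11.0380 17.8860 21.7545] v=[1.3531 0.3173 -3.2300 3.8988]
Max displacement = 3.7057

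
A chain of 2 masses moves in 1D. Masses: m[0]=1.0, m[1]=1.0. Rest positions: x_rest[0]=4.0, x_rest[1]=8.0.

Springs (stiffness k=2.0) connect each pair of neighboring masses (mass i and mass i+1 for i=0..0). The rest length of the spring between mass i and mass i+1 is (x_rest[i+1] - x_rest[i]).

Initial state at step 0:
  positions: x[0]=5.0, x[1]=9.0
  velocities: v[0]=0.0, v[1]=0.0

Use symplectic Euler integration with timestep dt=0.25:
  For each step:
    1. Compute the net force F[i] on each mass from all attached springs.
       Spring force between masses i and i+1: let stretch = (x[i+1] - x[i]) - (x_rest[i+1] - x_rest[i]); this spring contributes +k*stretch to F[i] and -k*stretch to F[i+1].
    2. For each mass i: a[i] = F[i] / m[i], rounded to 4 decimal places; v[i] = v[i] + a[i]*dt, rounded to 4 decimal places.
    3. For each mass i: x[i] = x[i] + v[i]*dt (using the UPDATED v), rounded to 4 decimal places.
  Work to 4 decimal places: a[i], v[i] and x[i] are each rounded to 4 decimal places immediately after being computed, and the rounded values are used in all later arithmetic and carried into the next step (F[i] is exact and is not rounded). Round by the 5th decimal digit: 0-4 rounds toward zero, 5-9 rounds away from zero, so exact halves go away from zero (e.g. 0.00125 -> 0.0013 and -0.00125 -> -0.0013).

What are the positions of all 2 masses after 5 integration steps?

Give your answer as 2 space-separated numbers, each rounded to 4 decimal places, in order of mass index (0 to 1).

Step 0: x=[5.0000 9.0000] v=[0.0000 0.0000]
Step 1: x=[5.0000 9.0000] v=[0.0000 0.0000]
Step 2: x=[5.0000 9.0000] v=[0.0000 0.0000]
Step 3: x=[5.0000 9.0000] v=[0.0000 0.0000]
Step 4: x=[5.0000 9.0000] v=[0.0000 0.0000]
Step 5: x=[5.0000 9.0000] v=[0.0000 0.0000]

Answer: 5.0000 9.0000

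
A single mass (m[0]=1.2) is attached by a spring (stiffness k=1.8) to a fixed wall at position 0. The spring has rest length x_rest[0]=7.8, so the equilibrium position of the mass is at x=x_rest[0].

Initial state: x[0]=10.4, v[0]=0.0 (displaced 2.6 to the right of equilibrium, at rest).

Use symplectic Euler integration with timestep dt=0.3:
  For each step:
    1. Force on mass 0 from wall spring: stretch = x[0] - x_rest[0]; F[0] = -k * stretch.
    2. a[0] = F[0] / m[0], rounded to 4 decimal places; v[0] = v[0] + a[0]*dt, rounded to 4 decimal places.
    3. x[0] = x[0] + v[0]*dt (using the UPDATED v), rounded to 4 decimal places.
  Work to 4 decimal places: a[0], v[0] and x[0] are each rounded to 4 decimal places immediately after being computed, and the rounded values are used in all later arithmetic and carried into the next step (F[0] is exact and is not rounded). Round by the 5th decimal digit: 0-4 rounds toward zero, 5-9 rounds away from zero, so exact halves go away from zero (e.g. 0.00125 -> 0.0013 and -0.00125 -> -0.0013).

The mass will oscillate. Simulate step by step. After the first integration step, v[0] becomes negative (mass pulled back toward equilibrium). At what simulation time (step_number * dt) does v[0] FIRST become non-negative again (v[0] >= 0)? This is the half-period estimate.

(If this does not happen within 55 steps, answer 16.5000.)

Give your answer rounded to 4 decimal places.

Step 0: x=[10.4000] v=[0.0000]
Step 1: x=[10.0490] v=[-1.1700]
Step 2: x=[9.3944] v=[-2.1821]
Step 3: x=[8.5245] v=[-2.8996]
Step 4: x=[7.5568] v=[-3.2256]
Step 5: x=[6.6219] v=[-3.1162]
Step 6: x=[5.8461] v=[-2.5860]
Step 7: x=[5.3341] v=[-1.7067]
Step 8: x=[5.1550] v=[-0.5970]
Step 9: x=[5.3330] v=[0.5933]
First v>=0 after going negative at step 9, time=2.7000

Answer: 2.7000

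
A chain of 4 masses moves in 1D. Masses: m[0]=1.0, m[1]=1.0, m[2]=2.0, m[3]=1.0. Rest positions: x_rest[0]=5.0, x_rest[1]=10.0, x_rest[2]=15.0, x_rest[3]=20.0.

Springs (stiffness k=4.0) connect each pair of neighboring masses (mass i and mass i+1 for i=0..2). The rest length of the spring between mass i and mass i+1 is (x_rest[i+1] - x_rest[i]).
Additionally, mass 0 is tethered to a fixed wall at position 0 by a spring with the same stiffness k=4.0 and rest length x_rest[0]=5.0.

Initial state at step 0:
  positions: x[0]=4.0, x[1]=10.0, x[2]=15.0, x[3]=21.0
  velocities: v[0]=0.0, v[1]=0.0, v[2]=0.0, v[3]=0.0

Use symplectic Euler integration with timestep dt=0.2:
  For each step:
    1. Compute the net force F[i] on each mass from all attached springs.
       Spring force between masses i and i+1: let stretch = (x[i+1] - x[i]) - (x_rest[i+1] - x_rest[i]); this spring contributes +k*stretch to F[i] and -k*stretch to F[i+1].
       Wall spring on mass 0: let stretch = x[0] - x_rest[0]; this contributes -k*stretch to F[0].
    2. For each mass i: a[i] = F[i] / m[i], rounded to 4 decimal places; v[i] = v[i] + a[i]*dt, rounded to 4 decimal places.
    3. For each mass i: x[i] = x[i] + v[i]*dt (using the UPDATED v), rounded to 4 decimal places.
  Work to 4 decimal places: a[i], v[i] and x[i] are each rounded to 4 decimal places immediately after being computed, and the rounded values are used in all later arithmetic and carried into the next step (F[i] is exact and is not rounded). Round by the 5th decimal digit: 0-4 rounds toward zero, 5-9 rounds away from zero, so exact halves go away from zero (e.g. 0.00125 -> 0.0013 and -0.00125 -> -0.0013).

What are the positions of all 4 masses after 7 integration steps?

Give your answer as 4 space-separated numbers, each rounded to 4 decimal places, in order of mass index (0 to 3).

Answer: 5.3628 11.1187 15.0519 19.4553

Derivation:
Step 0: x=[4.0000 10.0000 15.0000 21.0000] v=[0.0000 0.0000 0.0000 0.0000]
Step 1: x=[4.3200 9.8400 15.0800 20.8400] v=[1.6000 -0.8000 0.4000 -0.8000]
Step 2: x=[4.8320 9.6352 15.2016 20.5584] v=[2.5600 -1.0240 0.6080 -1.4080]
Step 3: x=[5.3394 9.5525 15.3064 20.2197] v=[2.5370 -0.4134 0.5242 -1.6934]
Step 4: x=[5.6666 9.7163 15.3440 19.8949] v=[1.6360 0.8192 0.1880 -1.6240]
Step 5: x=[5.7351 10.1326 15.2955 19.6420] v=[0.3425 2.0816 -0.2427 -1.2647]
Step 6: x=[5.5896 10.6714 15.1816 19.4936] v=[-0.7276 2.6939 -0.5693 -0.7419]
Step 7: x=[5.3628 11.1187 15.0519 19.4553] v=[-1.1338 2.2366 -0.6486 -0.1915]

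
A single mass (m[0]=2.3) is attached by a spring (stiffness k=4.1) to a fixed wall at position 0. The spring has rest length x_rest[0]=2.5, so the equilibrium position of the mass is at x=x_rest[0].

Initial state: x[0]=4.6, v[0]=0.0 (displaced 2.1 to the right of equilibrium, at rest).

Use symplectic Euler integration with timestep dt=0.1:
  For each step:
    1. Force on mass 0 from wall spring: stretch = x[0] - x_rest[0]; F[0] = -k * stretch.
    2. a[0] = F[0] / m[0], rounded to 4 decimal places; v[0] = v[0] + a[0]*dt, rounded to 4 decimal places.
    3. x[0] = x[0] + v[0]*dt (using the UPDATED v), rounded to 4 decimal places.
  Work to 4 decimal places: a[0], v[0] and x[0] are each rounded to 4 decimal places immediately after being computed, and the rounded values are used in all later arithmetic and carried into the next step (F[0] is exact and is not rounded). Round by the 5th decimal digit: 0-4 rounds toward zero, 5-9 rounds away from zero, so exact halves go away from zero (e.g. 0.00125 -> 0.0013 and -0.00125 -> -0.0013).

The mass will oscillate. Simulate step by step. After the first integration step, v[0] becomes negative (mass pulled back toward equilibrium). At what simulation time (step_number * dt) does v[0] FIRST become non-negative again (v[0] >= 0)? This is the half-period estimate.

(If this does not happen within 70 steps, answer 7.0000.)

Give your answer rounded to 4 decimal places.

Answer: 2.4000

Derivation:
Step 0: x=[4.6000] v=[0.0000]
Step 1: x=[4.5626] v=[-0.3744]
Step 2: x=[4.4884] v=[-0.7421]
Step 3: x=[4.3787] v=[-1.0966]
Step 4: x=[4.2356] v=[-1.4315]
Step 5: x=[4.0615] v=[-1.7409]
Step 6: x=[3.8596] v=[-2.0193]
Step 7: x=[3.6334] v=[-2.2617]
Step 8: x=[3.3870] v=[-2.4637]
Step 9: x=[3.1248] v=[-2.6218]
Step 10: x=[2.8515] v=[-2.7332]
Step 11: x=[2.5719] v=[-2.7959]
Step 12: x=[2.2910] v=[-2.8087]
Step 13: x=[2.0139] v=[-2.7714]
Step 14: x=[1.7454] v=[-2.6848]
Step 15: x=[1.4904] v=[-2.5503]
Step 16: x=[1.2534] v=[-2.3703]
Step 17: x=[1.0386] v=[-2.1481]
Step 18: x=[0.8498] v=[-1.8876]
Step 19: x=[0.6905] v=[-1.5934]
Step 20: x=[0.5634] v=[-1.2708]
Step 21: x=[0.4708] v=[-0.9256]
Step 22: x=[0.4144] v=[-0.5639]
Step 23: x=[0.3952] v=[-0.1921]
Step 24: x=[0.4135] v=[0.1831]
First v>=0 after going negative at step 24, time=2.4000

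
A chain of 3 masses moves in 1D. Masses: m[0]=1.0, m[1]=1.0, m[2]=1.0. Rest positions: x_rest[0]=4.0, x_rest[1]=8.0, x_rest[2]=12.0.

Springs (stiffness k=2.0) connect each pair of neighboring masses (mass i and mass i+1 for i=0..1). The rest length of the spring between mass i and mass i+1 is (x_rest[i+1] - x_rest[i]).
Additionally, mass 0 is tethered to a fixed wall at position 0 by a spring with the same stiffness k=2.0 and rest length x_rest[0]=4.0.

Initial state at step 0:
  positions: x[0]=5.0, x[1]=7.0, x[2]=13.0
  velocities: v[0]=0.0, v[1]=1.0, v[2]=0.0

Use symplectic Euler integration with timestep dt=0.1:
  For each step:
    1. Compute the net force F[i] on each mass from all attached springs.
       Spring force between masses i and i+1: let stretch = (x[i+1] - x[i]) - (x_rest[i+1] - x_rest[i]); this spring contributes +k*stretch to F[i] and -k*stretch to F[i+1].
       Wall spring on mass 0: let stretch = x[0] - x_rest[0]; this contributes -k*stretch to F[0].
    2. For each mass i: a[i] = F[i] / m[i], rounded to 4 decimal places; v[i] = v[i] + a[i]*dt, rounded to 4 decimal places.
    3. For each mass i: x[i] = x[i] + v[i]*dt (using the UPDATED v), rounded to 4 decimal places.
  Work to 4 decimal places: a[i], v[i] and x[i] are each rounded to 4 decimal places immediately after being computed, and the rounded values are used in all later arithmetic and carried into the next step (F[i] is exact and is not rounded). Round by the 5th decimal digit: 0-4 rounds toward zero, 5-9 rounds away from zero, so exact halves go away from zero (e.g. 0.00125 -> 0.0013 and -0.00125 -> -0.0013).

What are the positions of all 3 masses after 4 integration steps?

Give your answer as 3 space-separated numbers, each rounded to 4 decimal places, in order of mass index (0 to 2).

Step 0: x=[5.0000 7.0000 13.0000] v=[0.0000 1.0000 0.0000]
Step 1: x=[4.9400 7.1800 12.9600] v=[-0.6000 1.8000 -0.4000]
Step 2: x=[4.8260 7.4308 12.8844] v=[-1.1400 2.5080 -0.7560]
Step 3: x=[4.6676 7.7386 12.7797] v=[-1.5842 3.0778 -1.0467]
Step 4: x=[4.4773 8.0858 12.6542] v=[-1.9035 3.4718 -1.2549]

Answer: 4.4773 8.0858 12.6542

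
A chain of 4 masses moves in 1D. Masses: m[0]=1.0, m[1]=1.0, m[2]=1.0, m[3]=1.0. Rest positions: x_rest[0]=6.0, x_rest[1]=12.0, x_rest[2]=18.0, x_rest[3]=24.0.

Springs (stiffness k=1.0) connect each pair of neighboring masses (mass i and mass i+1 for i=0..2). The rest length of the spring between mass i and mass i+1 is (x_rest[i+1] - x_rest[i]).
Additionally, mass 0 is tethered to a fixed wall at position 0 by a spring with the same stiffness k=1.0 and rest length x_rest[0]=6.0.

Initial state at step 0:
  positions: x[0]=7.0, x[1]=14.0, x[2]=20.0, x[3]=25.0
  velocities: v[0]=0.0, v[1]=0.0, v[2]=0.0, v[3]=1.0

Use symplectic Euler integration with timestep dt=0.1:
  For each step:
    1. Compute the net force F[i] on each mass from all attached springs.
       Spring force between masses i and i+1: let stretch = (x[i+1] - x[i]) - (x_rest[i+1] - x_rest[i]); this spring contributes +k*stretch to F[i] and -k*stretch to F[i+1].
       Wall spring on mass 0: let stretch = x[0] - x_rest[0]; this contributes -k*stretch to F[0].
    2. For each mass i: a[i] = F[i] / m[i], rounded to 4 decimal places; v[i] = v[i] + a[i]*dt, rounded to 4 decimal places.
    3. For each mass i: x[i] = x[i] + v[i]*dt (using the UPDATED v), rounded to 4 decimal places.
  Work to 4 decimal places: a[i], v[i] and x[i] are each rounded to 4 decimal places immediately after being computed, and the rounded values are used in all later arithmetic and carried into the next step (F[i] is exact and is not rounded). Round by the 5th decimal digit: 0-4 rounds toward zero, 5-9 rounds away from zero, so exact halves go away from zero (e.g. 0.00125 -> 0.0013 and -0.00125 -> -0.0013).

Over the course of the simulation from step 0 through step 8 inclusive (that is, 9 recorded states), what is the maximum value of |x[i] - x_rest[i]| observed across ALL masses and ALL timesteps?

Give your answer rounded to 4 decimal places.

Step 0: x=[7.0000 14.0000 20.0000 25.0000] v=[0.0000 0.0000 0.0000 1.0000]
Step 1: x=[7.0000 13.9900 19.9900 25.1100] v=[0.0000 -0.1000 -0.1000 1.1000]
Step 2: x=[6.9999 13.9701 19.9712 25.2288] v=[-0.0010 -0.1990 -0.1880 1.1880]
Step 3: x=[6.9995 13.9405 19.9450 25.3550] v=[-0.0040 -0.2959 -0.2624 1.2622]
Step 4: x=[6.9985 13.9015 19.9128 25.4871] v=[-0.0099 -0.3896 -0.3219 1.3212]
Step 5: x=[6.9966 13.8536 19.8762 25.6235] v=[-0.0195 -0.4788 -0.3656 1.3638]
Step 6: x=[6.9933 13.7974 19.8369 25.7624] v=[-0.0335 -0.5622 -0.3931 1.3891]
Step 7: x=[6.9881 13.7335 19.7965 25.9021] v=[-0.0524 -0.6387 -0.4045 1.3966]
Step 8: x=[6.9804 13.6628 19.7565 26.0407] v=[-0.0767 -0.7069 -0.4002 1.3860]
Max displacement = 2.0407

Answer: 2.0407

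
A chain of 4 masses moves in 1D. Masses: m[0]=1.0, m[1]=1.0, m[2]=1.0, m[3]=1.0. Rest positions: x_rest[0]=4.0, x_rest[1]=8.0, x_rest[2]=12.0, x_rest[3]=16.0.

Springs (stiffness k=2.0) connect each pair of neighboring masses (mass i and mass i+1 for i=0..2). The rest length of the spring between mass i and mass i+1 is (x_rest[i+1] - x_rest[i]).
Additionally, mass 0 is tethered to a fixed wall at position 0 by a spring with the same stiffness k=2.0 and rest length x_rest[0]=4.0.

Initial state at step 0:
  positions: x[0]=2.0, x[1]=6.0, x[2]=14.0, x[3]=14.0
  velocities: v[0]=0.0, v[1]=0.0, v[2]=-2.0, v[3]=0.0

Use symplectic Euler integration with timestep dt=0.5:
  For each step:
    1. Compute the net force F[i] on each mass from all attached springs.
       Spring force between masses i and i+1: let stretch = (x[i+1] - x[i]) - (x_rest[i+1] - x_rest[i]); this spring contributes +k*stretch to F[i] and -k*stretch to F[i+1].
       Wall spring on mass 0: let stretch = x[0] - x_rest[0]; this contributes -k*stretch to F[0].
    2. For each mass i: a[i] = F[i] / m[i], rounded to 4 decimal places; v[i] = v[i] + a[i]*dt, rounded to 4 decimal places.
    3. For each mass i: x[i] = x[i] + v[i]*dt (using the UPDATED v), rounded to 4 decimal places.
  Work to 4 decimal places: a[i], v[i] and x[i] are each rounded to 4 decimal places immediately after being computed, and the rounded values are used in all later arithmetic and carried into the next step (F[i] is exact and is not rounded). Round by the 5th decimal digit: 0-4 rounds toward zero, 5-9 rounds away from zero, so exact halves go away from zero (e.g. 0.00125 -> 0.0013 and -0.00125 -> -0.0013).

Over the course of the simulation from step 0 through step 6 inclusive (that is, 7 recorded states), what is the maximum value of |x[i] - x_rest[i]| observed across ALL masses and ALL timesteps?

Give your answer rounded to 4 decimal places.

Step 0: x=[2.0000 6.0000 14.0000 14.0000] v=[0.0000 0.0000 -2.0000 0.0000]
Step 1: x=[3.0000 8.0000 9.0000 16.0000] v=[2.0000 4.0000 -10.0000 4.0000]
Step 2: x=[5.0000 8.0000 7.0000 16.5000] v=[4.0000 0.0000 -4.0000 1.0000]
Step 3: x=[6.0000 6.0000 10.2500 14.2500] v=[2.0000 -4.0000 6.5000 -4.5000]
Step 4: x=[4.0000 6.1250 13.3750 12.0000] v=[-4.0000 0.2500 6.2500 -4.5000]
Step 5: x=[1.0625 8.8125 12.1875 12.4375] v=[-5.8750 5.3750 -2.3750 0.8750]
Step 6: x=[1.4688 9.3125 9.4375 14.7500] v=[0.8125 1.0000 -5.5000 4.6250]
Max displacement = 5.0000

Answer: 5.0000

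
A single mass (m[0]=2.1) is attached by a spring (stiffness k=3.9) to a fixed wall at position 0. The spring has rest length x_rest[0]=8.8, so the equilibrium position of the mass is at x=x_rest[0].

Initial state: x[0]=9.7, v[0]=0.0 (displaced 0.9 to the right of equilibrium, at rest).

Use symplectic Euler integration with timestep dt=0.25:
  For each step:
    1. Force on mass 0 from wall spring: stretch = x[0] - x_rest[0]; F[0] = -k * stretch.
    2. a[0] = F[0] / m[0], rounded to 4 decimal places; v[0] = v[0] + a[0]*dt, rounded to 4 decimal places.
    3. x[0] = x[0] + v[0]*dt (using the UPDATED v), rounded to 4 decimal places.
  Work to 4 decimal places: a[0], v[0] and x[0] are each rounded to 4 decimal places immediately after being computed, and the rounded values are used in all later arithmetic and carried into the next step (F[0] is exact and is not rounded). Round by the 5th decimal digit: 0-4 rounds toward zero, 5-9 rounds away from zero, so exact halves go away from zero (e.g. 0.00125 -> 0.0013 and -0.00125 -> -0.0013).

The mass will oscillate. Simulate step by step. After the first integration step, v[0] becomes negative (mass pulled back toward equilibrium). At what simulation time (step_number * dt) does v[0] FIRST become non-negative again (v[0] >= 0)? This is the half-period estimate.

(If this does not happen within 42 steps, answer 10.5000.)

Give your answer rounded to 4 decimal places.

Step 0: x=[9.7000] v=[0.0000]
Step 1: x=[9.5955] v=[-0.4179]
Step 2: x=[9.3987] v=[-0.7873]
Step 3: x=[9.1324] v=[-1.0653]
Step 4: x=[8.8275] v=[-1.2196]
Step 5: x=[8.5194] v=[-1.2324]
Step 6: x=[8.2439] v=[-1.1021]
Step 7: x=[8.0329] v=[-0.8439]
Step 8: x=[7.9110] v=[-0.4878]
Step 9: x=[7.8922] v=[-0.0751]
Step 10: x=[7.9788] v=[0.3464]
First v>=0 after going negative at step 10, time=2.5000

Answer: 2.5000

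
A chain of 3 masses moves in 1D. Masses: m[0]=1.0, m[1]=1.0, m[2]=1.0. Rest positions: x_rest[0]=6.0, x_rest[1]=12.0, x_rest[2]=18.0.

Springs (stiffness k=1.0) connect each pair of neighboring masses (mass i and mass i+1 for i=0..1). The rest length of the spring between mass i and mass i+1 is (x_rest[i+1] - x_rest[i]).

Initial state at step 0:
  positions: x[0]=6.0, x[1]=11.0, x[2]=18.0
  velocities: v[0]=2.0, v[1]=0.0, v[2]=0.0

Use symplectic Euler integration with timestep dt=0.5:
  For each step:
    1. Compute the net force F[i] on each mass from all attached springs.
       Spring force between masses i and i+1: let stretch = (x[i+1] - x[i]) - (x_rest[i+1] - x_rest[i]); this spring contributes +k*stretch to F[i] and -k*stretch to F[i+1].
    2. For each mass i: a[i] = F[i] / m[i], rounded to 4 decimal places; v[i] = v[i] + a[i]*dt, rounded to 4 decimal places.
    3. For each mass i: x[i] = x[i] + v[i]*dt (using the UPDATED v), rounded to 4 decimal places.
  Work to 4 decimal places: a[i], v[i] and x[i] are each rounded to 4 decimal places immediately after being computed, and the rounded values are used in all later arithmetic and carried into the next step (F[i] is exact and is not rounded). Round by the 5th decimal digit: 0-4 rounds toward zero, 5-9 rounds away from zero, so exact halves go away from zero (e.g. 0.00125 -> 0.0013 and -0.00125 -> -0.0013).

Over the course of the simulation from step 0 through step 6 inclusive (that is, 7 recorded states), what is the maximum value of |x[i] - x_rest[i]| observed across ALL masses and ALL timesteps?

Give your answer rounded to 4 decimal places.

Answer: 1.9424

Derivation:
Step 0: x=[6.0000 11.0000 18.0000] v=[2.0000 0.0000 0.0000]
Step 1: x=[6.7500 11.5000 17.7500] v=[1.5000 1.0000 -0.5000]
Step 2: x=[7.1875 12.3750 17.4375] v=[0.8750 1.7500 -0.6250]
Step 3: x=[7.4219 13.2188 17.3594] v=[0.4688 1.6875 -0.1563]
Step 4: x=[7.6056 13.6485 17.7461] v=[0.3673 0.8594 0.7734]
Step 5: x=[7.8000 13.5919 18.6084] v=[0.3888 -0.1133 1.7246]
Step 6: x=[7.9424 13.3414 19.7166] v=[0.2848 -0.5010 2.2164]
Max displacement = 1.9424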